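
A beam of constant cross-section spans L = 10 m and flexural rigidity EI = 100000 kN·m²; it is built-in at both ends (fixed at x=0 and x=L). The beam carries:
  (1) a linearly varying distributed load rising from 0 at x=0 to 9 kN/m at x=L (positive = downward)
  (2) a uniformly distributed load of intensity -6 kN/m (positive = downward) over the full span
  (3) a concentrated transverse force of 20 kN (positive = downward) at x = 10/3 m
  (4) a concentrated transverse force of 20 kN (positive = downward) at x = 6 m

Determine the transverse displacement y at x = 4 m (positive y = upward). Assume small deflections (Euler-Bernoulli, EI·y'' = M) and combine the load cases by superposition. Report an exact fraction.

y(4) = -277/234375 m

Load 1 — triangular load w₀=9 kN/m (0→w₀ over full span):
  y_1 = -w₀x²(L-x)²(x+2L)/(120LEI) = -9·4²·(10-4)²·(4+2·10)/(120·10·100000) = -81/78125 m
Load 2 — uniform load w=-6 kN/m over full span:
  y_2 = -wx²(L-x)²/(24EI) = -(-6)·4²·(10-4)²/(24·100000) = 9/6250 m
Load 3 — point force P=20 kN at a=10/3 m (b=L-a=20/3):
  y_3 = -Pa²(L-x)²(3bL-(3b+a)(L-x))/(6L³EI)  [x>a] = -20·(10/3)²·(10-4)²·(3·(20/3)·10-(3·(20/3)+(10/3))·(10-4))/(6·10³·100000) = -1/1250 m
Load 4 — point force P=20 kN at a=6 m (b=L-a=4):
  y_4 = -Pb²x²(3aL-(3a+b)x)/(6L³EI)  [x≤a] = -20·4²·4²·(3·6·10-(3·6+4)·4)/(6·10³·100000) = -184/234375 m
Superposition: y = Σ y_i = -277/234375 m ≈ -0.001182 m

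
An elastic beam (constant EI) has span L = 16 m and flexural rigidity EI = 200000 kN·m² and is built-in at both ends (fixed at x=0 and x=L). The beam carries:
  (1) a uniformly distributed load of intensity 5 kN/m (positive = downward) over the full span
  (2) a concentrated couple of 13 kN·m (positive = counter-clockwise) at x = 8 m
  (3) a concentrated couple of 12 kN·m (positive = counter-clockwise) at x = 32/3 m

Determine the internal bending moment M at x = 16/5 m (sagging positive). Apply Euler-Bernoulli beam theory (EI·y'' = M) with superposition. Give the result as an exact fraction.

M(16/5) = -53/12 kN·m

Load 1 — uniform load w=5 kN/m over full span:
  M_1 = wLx/2 - wL²/12 - wx²/2 = 5·16·(16/5)/2 - 5·16²/12 - 5·(16/5)²/2 = -64/15 kN·m
Load 2 — applied couple M₀=13 kN·m at a=8 m (b=L-a=8):
  M_2 = R_Ax - M_A  [x≤a] with R_A=39/32, M_A=13/4 = (39/32)·(16/5) - (13/4) = 13/20 kN·m
Load 3 — applied couple M₀=12 kN·m at a=32/3 m (b=L-a=16/3):
  M_3 = R_Ax - M_A  [x≤a] with R_A=1, M_A=4 = 1·(16/5) - 4 = -4/5 kN·m
Superposition: M = Σ M_i = -53/12 kN·m ≈ -4.416667 kN·m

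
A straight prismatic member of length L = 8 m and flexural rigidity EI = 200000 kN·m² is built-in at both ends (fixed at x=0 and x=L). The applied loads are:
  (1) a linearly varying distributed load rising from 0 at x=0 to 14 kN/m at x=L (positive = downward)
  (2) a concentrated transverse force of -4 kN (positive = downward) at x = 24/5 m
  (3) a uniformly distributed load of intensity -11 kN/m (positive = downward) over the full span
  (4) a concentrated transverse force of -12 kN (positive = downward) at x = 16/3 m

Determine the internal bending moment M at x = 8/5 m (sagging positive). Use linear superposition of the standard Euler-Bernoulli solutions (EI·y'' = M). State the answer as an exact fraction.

M(8/5) = 2096/1875 kN·m

Load 1 — triangular load w₀=14 kN/m (0→w₀ over full span):
  M_1 = 3w₀Lx/20 - w₀L²/30 - w₀x³/(6L) = 3·14·8·(8/5)/20 - 14·8²/30 - 14·(8/5)³/(6·8) = -1568/375 kN·m
Load 2 — point force P=-4 kN at a=24/5 m (b=L-a=16/5):
  M_2 = Pb²(3a+b)x/L³ - Pab²/L²  [x≤a] = (-4)·(16/5)²·(3·(24/5)+(16/5))·(8/5)/8³ - (-4)·(24/5)·(16/5)²/8² = 512/625 kN·m
Load 3 — uniform load w=-11 kN/m over full span:
  M_3 = wLx/2 - wL²/12 - wx²/2 = (-11)·8·(8/5)/2 - (-11)·8²/12 - (-11)·(8/5)²/2 = 176/75 kN·m
Load 4 — point force P=-12 kN at a=16/3 m (b=L-a=8/3):
  M_4 = Pb²(3a+b)x/L³ - Pab²/L²  [x≤a] = (-12)·(8/3)²·(3·(16/3)+(8/3))·(8/5)/8³ - (-12)·(16/3)·(8/3)²/8² = 32/15 kN·m
Superposition: M = Σ M_i = 2096/1875 kN·m ≈ 1.117867 kN·m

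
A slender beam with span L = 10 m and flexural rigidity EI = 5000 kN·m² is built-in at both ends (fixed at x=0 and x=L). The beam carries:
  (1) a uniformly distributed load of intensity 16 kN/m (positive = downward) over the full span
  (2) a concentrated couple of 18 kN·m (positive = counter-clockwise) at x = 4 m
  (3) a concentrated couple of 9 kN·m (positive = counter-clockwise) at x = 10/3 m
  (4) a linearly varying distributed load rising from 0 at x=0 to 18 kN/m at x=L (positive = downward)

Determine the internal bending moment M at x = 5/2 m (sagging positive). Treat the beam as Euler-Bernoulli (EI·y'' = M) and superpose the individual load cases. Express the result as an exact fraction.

M(5/2) = 32159/1200 kN·m

Load 1 — uniform load w=16 kN/m over full span:
  M_1 = wLx/2 - wL²/12 - wx²/2 = 16·10·(5/2)/2 - 16·10²/12 - 16·(5/2)²/2 = 50/3 kN·m
Load 2 — applied couple M₀=18 kN·m at a=4 m (b=L-a=6):
  M_2 = R_Ax - M_A  [x≤a] with R_A=324/125, M_A=54/25 = (324/125)·(5/2) - (54/25) = 108/25 kN·m
Load 3 — applied couple M₀=9 kN·m at a=10/3 m (b=L-a=20/3):
  M_3 = R_Ax - M_A  [x≤a] with R_A=6/5, M_A=0 = (6/5)·(5/2) - 0 = 3 kN·m
Load 4 — triangular load w₀=18 kN/m (0→w₀ over full span):
  M_4 = 3w₀Lx/20 - w₀L²/30 - w₀x³/(6L) = 3·18·10·(5/2)/20 - 18·10²/30 - 18·(5/2)³/(6·10) = 45/16 kN·m
Superposition: M = Σ M_i = 32159/1200 kN·m ≈ 26.799167 kN·m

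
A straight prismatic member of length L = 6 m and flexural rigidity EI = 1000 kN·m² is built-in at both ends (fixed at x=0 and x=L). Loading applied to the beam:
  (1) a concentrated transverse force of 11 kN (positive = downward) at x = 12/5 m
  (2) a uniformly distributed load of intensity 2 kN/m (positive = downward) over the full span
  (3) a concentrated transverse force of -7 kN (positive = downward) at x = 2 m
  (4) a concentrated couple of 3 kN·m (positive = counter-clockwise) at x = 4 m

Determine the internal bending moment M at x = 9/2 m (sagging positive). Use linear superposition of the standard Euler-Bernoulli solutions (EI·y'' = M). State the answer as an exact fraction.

M(9/2) = -1751/4500 kN·m

Load 1 — point force P=11 kN at a=12/5 m (b=L-a=18/5):
  M_1 = Pa²(a+3b)(L-x)/L³ - Pa²b/L²  [x>a] = 11·(12/5)²·((12/5)+3·(18/5))·(6-(9/2))/6³ - 11·(12/5)²·(18/5)/6² = -66/125 kN·m
Load 2 — uniform load w=2 kN/m over full span:
  M_2 = wLx/2 - wL²/12 - wx²/2 = 2·6·(9/2)/2 - 2·6²/12 - 2·(9/2)²/2 = 3/4 kN·m
Load 3 — point force P=-7 kN at a=2 m (b=L-a=4):
  M_3 = Pa²(a+3b)(L-x)/L³ - Pa²b/L²  [x>a] = (-7)·2²·(2+3·4)·(6-(9/2))/6³ - (-7)·2²·4/6² = 7/18 kN·m
Load 4 — applied couple M₀=3 kN·m at a=4 m (b=L-a=2):
  M_4 = R_Ax - M_A - M₀  [x>a] with R_A=2/3, M_A=1 = (2/3)·(9/2) - 1 - 3 = -1 kN·m
Superposition: M = Σ M_i = -1751/4500 kN·m ≈ -0.389111 kN·m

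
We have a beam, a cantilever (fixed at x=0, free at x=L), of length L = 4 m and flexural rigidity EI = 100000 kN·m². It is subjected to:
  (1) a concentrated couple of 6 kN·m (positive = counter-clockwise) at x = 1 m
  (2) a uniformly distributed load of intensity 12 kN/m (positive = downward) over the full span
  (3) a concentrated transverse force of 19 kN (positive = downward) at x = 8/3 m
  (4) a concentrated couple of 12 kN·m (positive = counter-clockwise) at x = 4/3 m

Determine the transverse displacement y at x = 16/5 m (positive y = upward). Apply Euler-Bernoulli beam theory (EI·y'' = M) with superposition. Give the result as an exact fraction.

y(16/5) = -19298243/5062500000 m

Load 1 — applied couple M₀=6 kN·m at a=1 m (b=L-a=3):
  y_1 = M₀a(2x-a)/(2EI)  [x>a] = 6·1·(2·(16/5)-1)/(2·100000) = 81/500000 m
Load 2 — uniform load w=12 kN/m over full span:
  y_2 = -wx²(x²-4Lx+6L²)/(24EI) = -12·(16/5)²·((16/5)²-4·4·(16/5)+6·4²)/(24·100000) = -5504/1953125 m
Load 3 — point force P=19 kN at a=8/3 m (b=L-a=4/3):
  y_3 = -Pa²(3x-a)/(6EI)  [x>a] = -19·(8/3)²·(3·(16/5)-(8/3))/(6·100000) = -1976/1265625 m
Load 4 — applied couple M₀=12 kN·m at a=4/3 m (b=L-a=8/3):
  y_4 = M₀a(2x-a)/(2EI)  [x>a] = 12·(4/3)·(2·(16/5)-(4/3))/(2·100000) = 19/46875 m
Superposition: y = Σ y_i = -19298243/5062500000 m ≈ -0.003812 m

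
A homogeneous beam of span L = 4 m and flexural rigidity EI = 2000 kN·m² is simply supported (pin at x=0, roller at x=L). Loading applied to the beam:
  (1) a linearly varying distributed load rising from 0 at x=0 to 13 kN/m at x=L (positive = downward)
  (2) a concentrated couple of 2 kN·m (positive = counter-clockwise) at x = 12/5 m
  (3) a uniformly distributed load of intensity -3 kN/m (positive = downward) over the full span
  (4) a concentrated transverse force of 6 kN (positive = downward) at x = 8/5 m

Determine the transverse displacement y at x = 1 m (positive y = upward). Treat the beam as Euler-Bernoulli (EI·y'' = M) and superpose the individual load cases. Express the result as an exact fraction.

Load 1 — triangular load w₀=13 kN/m (0→w₀ over full span):
  y_1 = -w₀x(7L⁴-10L²x²+3x⁴)/(360LEI) = -13·1·(7·4⁴-10·4²·1²+3·1⁴)/(360·4·2000) = -1417/192000 m
Load 2 — applied couple M₀=2 kN·m at a=12/5 m (b=L-a=8/5):
  y_2 = (M₀x³/(6L)+C₁x)/EI  [x≤a] with C₁=M₀(3b²-L²)/(6L)=-52/75 = (2·1³/(6·4)+(-52/75)·1)/2000 = -61/200000 m
Load 3 — uniform load w=-3 kN/m over full span:
  y_3 = -wx(L³-2Lx²+x³)/(24EI) = -(-3)·1·(4³-2·4·1²+1³)/(24·2000) = 57/16000 m
Load 4 — point force P=6 kN at a=8/5 m (b=L-a=12/5):
  y_4 = -Pbx(L²-b²-x²)/(6LEI)  [x≤a] = -6·(12/5)·1·(4²-(12/5)²-1²)/(6·4·2000) = -693/250000 m
Superposition: y = Σ y_i = -165473/24000000 m ≈ -0.006895 m

y(1) = -165473/24000000 m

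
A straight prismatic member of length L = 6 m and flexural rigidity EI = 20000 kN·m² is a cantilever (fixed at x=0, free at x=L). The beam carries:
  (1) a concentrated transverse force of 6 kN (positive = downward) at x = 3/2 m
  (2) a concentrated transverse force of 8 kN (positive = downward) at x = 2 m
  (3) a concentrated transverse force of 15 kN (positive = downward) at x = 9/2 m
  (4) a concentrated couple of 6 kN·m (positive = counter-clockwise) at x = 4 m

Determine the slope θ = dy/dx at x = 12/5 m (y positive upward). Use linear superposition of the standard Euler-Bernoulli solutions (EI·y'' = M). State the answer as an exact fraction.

θ(12/5) = -2543/400000 rad

Load 1 — point force P=6 kN at a=3/2 m (b=L-a=9/2):
  θ_1 = -Pa²/(2EI)  [x>a] = -6·(3/2)²/(2·20000) = -27/80000 rad
Load 2 — point force P=8 kN at a=2 m (b=L-a=4):
  θ_2 = -Pa²/(2EI)  [x>a] = -8·2²/(2·20000) = -1/1250 rad
Load 3 — point force P=15 kN at a=9/2 m (b=L-a=3/2):
  θ_3 = -Px(2a-x)/(2EI)  [x≤a] = -15·(12/5)·(2·(9/2)-(12/5))/(2·20000) = -297/50000 rad
Load 4 — applied couple M₀=6 kN·m at a=4 m (b=L-a=2):
  θ_4 = M₀x/EI  [x≤a] = 6·(12/5)/20000 = 9/12500 rad
Superposition: θ = Σ θ_i = -2543/400000 rad ≈ -0.006358 rad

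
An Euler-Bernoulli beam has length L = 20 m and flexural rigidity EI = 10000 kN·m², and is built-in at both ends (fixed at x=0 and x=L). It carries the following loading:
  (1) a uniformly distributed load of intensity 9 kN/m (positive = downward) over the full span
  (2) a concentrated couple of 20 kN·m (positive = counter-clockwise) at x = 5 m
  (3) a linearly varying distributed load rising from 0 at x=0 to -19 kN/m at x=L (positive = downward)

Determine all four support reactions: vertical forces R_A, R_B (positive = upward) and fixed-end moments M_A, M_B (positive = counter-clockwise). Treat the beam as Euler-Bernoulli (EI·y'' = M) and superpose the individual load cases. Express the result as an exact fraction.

R_A = 273/8 kN, M_A = 515/12 kN·m, R_B = -353/8 kN, M_B = 345/4 kN·m

Load 1 — uniform load w=9 kN/m over full span:
  R_A = wL/2 = 9·20/2 = 90 kN
  M_A = wL²/12 = 9·20²/12 = 300 kN·m
  R_B = wL/2 = 9·20/2 = 90 kN
  M_B = -wL²/12 = -9·20²/12 = -300 kN·m
Load 2 — applied couple M₀=20 kN·m at a=5 m (b=L-a=15):
  R_A = 6M₀ab/L³ = 6·20·5·15/20³ = 9/8 kN
  M_A = M₀b(2a-b)/L² = 20·15·(2·5-15)/20² = -15/4 kN·m
  R_B = -6M₀ab/L³ = -6·20·5·15/20³ = -9/8 kN
  M_B = M₀a(2b-a)/L² = 20·5·(2·15-5)/20² = 25/4 kN·m
Load 3 — triangular load w₀=-19 kN/m (0→w₀ over full span):
  R_A = 3w₀L/20 = 3·(-19)·20/20 = -57 kN
  M_A = w₀L²/30 = (-19)·20²/30 = -760/3 kN·m
  R_B = 7w₀L/20 = 7·(-19)·20/20 = -133 kN
  M_B = -w₀L²/20 = -(-19)·20²/20 = 380 kN·m
Superposition: R_A = 273/8 kN, M_A = 515/12 kN·m, R_B = -353/8 kN, M_B = 345/4 kN·m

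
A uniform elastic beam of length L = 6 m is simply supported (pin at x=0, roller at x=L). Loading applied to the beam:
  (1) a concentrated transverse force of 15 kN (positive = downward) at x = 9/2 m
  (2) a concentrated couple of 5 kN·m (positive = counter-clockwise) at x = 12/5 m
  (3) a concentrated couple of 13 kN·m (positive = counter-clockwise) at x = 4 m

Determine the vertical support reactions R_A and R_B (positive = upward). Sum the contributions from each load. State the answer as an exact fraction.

Load 1 — point force P=15 kN at a=9/2 m (b=L-a=3/2):
  R_A = Pb/L = 15·(3/2)/6 = 15/4 kN
  R_B = Pa/L = 15·(9/2)/6 = 45/4 kN
Load 2 — applied couple M₀=5 kN·m at a=12/5 m (b=L-a=18/5):
  R_A = M₀/L = 5/6 kN
  R_B = -M₀/L = -5/6 kN
Load 3 — applied couple M₀=13 kN·m at a=4 m (b=L-a=2):
  R_A = M₀/L = 13/6 kN
  R_B = -M₀/L = -13/6 kN
Superposition: R_A = 27/4 kN, R_B = 33/4 kN

R_A = 27/4 kN, R_B = 33/4 kN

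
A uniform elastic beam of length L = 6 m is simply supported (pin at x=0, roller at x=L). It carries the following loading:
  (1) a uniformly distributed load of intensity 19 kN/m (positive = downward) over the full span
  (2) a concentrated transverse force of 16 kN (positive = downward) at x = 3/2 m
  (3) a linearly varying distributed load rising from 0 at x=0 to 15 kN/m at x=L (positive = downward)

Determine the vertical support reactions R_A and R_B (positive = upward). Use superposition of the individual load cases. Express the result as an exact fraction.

Load 1 — uniform load w=19 kN/m over full span:
  R_A = wL/2 = 19·6/2 = 57 kN
  R_B = wL/2 = 19·6/2 = 57 kN
Load 2 — point force P=16 kN at a=3/2 m (b=L-a=9/2):
  R_A = Pb/L = 16·(9/2)/6 = 12 kN
  R_B = Pa/L = 16·(3/2)/6 = 4 kN
Load 3 — triangular load w₀=15 kN/m (0→w₀ over full span):
  R_A = w₀L/6 = 15·6/6 = 15 kN
  R_B = w₀L/3 = 15·6/3 = 30 kN
Superposition: R_A = 84 kN, R_B = 91 kN

R_A = 84 kN, R_B = 91 kN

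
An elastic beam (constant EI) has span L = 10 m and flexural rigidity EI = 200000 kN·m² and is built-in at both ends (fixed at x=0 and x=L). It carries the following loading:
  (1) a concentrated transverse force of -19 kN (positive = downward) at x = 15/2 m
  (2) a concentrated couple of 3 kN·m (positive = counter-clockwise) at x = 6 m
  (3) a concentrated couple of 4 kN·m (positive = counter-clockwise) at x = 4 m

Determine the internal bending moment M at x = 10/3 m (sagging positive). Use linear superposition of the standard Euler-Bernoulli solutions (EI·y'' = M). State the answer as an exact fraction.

M(10/3) = 2233/2400 kN·m

Load 1 — point force P=-19 kN at a=15/2 m (b=L-a=5/2):
  M_1 = Pb²(3a+b)x/L³ - Pab²/L²  [x≤a] = (-19)·(5/2)²·(3·(15/2)+(5/2))·(10/3)/10³ - (-19)·(15/2)·(5/2)²/10² = -95/96 kN·m
Load 2 — applied couple M₀=3 kN·m at a=6 m (b=L-a=4):
  M_2 = R_Ax - M_A  [x≤a] with R_A=54/125, M_A=24/25 = (54/125)·(10/3) - (24/25) = 12/25 kN·m
Load 3 — applied couple M₀=4 kN·m at a=4 m (b=L-a=6):
  M_3 = R_Ax - M_A  [x≤a] with R_A=72/125, M_A=12/25 = (72/125)·(10/3) - (12/25) = 36/25 kN·m
Superposition: M = Σ M_i = 2233/2400 kN·m ≈ 0.930417 kN·m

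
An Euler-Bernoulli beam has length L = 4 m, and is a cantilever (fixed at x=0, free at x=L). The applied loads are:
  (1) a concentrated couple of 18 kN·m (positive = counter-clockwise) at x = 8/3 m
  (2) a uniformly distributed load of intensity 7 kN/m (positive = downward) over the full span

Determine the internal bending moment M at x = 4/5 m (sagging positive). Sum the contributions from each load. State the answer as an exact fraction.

Load 1 — applied couple M₀=18 kN·m at a=8/3 m (b=L-a=4/3):
  M_1 = M₀  [x≤a] = 18 = 18 kN·m
Load 2 — uniform load w=7 kN/m over full span:
  M_2 = -w(L-x)²/2 = -7·(4-(4/5))²/2 = -896/25 kN·m
Superposition: M = Σ M_i = -446/25 kN·m ≈ -17.840000 kN·m

M(4/5) = -446/25 kN·m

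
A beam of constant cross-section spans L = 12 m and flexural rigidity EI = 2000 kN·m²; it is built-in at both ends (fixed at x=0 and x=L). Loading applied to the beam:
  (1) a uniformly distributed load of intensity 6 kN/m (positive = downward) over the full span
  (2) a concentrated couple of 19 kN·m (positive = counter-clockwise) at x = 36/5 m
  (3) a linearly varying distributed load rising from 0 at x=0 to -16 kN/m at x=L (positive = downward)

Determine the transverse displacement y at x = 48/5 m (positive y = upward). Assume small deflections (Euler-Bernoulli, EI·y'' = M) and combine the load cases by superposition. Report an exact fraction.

Load 1 — uniform load w=6 kN/m over full span:
  y_1 = -wx²(L-x)²/(24EI) = -6·(48/5)²·(12-(48/5))²/(24·2000) = -5184/78125 m
Load 2 — applied couple M₀=19 kN·m at a=36/5 m (b=L-a=24/5):
  y_2 = (R_Ax³/6 - M_Ax²/2 - M₀(x-a)²/2)/EI  [x>a] with R_A=57/25, M_A=152/25 = ((57/25)·(48/5)³/6 - (152/25)·(48/5)²/2 - 19·((48/5)-(36/5))²/2)/2000 = 513/781250 m
Load 3 — triangular load w₀=-16 kN/m (0→w₀ over full span):
  y_3 = -w₀x²(L-x)²(x+2L)/(120LEI) = -(-16)·(48/5)²·(12-(48/5))²·((48/5)+2·12)/(120·12·2000) = 193536/1953125 m
Superposition: y = Σ y_i = 130437/3906250 m ≈ 0.033392 m

y(48/5) = 130437/3906250 m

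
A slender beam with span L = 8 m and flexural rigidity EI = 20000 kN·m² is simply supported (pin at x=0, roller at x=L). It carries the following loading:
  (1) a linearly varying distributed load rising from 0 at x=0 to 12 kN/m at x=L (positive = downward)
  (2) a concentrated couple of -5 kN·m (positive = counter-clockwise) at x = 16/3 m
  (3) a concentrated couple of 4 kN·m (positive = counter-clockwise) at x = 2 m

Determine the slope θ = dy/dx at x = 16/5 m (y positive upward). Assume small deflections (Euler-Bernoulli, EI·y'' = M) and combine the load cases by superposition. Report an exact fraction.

θ(16/5) = -233039/112500000 rad

Load 1 — triangular load w₀=12 kN/m (0→w₀ over full span):
  θ_1 = -w₀(7L⁴-30L²x²+15x⁴)/(360LEI) = -12·(7·8⁴-30·8²·(16/5)²+15·(16/5)⁴)/(360·8·20000) = -2584/1171875 rad
Load 2 — applied couple M₀=-5 kN·m at a=16/3 m (b=L-a=8/3):
  θ_2 = (M₀x²/(2L)+C₁)/EI  [x≤a] with C₁=M₀(3b²-L²)/(6L)=40/9 = ((-5)·(16/5)²/(2·8)+(40/9))/20000 = 7/112500 rad
Load 3 — applied couple M₀=4 kN·m at a=2 m (b=L-a=6):
  θ_3 = (M₀x²/(2L)-M₀(x-a)+C₁)/EI  [x>a] with C₁=M₀(3b²-L²)/(6L)=11/3 = (4·(16/5)²/(2·8)-4·((16/5)-2)+(11/3))/20000 = 107/1500000 rad
Superposition: θ = Σ θ_i = -233039/112500000 rad ≈ -0.002071 rad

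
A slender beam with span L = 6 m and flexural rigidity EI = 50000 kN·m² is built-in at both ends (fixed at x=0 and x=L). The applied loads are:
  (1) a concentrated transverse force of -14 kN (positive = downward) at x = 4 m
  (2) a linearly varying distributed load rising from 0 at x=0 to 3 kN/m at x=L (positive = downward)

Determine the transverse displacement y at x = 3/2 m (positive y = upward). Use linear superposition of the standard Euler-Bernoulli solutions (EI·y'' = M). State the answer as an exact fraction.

Load 1 — point force P=-14 kN at a=4 m (b=L-a=2):
  y_1 = -Pb²x²(3aL-(3a+b)x)/(6L³EI)  [x≤a] = -(-14)·2²·(3/2)²·(3·4·6-(3·4+2)·(3/2))/(6·6³·50000) = 119/1200000 m
Load 2 — triangular load w₀=3 kN/m (0→w₀ over full span):
  y_2 = -w₀x²(L-x)²(x+2L)/(120LEI) = -3·(3/2)²·(6-(3/2))²·((3/2)+2·6)/(120·6·50000) = -6561/128000000 m
Superposition: y = Σ y_i = 18397/384000000 m ≈ 0.000048 m

y(3/2) = 18397/384000000 m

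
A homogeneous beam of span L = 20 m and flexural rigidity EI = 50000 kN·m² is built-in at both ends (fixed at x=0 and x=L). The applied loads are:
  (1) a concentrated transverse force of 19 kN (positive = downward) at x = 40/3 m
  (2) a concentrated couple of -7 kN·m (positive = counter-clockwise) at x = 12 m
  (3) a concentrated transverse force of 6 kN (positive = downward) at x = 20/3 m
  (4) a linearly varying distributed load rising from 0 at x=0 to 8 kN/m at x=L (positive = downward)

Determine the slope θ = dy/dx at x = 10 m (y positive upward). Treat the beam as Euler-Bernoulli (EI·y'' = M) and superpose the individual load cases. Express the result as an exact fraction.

Load 1 — point force P=19 kN at a=40/3 m (b=L-a=20/3):
  θ_1 = -Pb²x(2aL-(3a+b)x)/(2L³EI)  [x≤a] = -19·(20/3)²·10·(2·(40/3)·20-(3·(40/3)+(20/3))·10)/(2·20³·50000) = -19/27000 rad
Load 2 — applied couple M₀=-7 kN·m at a=12 m (b=L-a=8):
  θ_2 = (R_Ax²/2 - M_Ax)/EI  [x≤a] with R_A=-63/125, M_A=-56/25 = ((-63/125)·10²/2 - (-56/25)·10)/50000 = -7/125000 rad
Load 3 — point force P=6 kN at a=20/3 m (b=L-a=40/3):
  θ_3 = Pa²(L-x)(2bL-(3b+a)(L-x))/(2L³EI)  [x>a] = 6·(20/3)²·(20-10)·(2·(40/3)·20-(3·(40/3)+(20/3))·(20-10))/(2·20³·50000) = 1/4500 rad
Load 4 — triangular load w₀=8 kN/m (0→w₀ over full span):
  θ_4 = -w₀(2x(L-x)(L-2x)(x+2L)+x²(L-x)²)/(120LEI) = -8·(2·10·(20-10)·(20-2·10)·(10+2·20)+10²·(20-10)²)/(120·20·50000) = -1/1500 rad
Superposition: θ = Σ θ_i = -508/421875 rad ≈ -0.001204 rad

θ(10) = -508/421875 rad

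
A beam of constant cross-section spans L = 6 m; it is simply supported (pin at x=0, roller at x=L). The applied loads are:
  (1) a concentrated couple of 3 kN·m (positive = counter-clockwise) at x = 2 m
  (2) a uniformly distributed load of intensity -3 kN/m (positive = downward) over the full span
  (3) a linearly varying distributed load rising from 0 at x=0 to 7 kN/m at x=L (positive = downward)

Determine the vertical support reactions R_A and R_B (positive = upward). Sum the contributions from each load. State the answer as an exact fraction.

Load 1 — applied couple M₀=3 kN·m at a=2 m (b=L-a=4):
  R_A = M₀/L = 3/6 = 1/2 kN
  R_B = -M₀/L = -3/6 = -1/2 kN
Load 2 — uniform load w=-3 kN/m over full span:
  R_A = wL/2 = (-3)·6/2 = -9 kN
  R_B = wL/2 = (-3)·6/2 = -9 kN
Load 3 — triangular load w₀=7 kN/m (0→w₀ over full span):
  R_A = w₀L/6 = 7·6/6 = 7 kN
  R_B = w₀L/3 = 7·6/3 = 14 kN
Superposition: R_A = -3/2 kN, R_B = 9/2 kN

R_A = -3/2 kN, R_B = 9/2 kN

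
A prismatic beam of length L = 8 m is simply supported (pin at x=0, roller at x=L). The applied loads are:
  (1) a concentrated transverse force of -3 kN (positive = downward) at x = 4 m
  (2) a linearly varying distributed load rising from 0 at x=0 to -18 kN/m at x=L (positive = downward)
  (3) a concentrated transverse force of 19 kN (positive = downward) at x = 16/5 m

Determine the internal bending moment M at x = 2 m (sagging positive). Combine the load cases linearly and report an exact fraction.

Load 1 — point force P=-3 kN at a=4 m (b=L-a=4):
  M_1 = Pbx/L  [x≤a] = (-3)·4·2/8 = -3 kN·m
Load 2 — triangular load w₀=-18 kN/m (0→w₀ over full span):
  M_2 = w₀Lx/6 - w₀x³/(6L) = (-18)·8·2/6 - (-18)·2³/(6·8) = -45 kN·m
Load 3 — point force P=19 kN at a=16/5 m (b=L-a=24/5):
  M_3 = Pbx/L  [x≤a] = 19·(24/5)·2/8 = 114/5 kN·m
Superposition: M = Σ M_i = -126/5 kN·m ≈ -25.200000 kN·m

M(2) = -126/5 kN·m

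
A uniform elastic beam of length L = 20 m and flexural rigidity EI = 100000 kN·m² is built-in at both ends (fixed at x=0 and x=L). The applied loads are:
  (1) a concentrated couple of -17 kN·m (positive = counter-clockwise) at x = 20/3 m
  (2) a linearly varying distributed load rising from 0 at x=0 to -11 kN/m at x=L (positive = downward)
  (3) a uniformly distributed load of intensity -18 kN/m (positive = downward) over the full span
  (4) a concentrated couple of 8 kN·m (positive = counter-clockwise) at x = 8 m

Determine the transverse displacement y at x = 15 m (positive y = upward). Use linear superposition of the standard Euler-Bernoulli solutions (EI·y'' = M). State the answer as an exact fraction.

Load 1 — applied couple M₀=-17 kN·m at a=20/3 m (b=L-a=40/3):
  y_1 = (R_Ax³/6 - M_Ax²/2 - M₀(x-a)²/2)/EI  [x>a] with R_A=-17/15, M_A=0 = ((-17/15)·15³/6 - 0·15²/2 - (-17)·(15-(20/3))²/2)/100000 = -17/36000 m
Load 2 — triangular load w₀=-11 kN/m (0→w₀ over full span):
  y_2 = -w₀x²(L-x)²(x+2L)/(120LEI) = -(-11)·15²·(20-15)²·(15+2·20)/(120·20·100000) = 363/25600 m
Load 3 — uniform load w=-18 kN/m over full span:
  y_3 = -wx²(L-x)²/(24EI) = -(-18)·15²·(20-15)²/(24·100000) = 27/640 m
Load 4 — applied couple M₀=8 kN·m at a=8 m (b=L-a=12):
  y_4 = (R_Ax³/6 - M_Ax²/2 - M₀(x-a)²/2)/EI  [x>a] with R_A=72/125, M_A=24/25 = ((72/125)·15³/6 - (24/25)·15²/2 - 8·(15-8)²/2)/100000 = 1/5000 m
Superposition: y = Σ y_i = 323107/5760000 m ≈ 0.056095 m

y(15) = 323107/5760000 m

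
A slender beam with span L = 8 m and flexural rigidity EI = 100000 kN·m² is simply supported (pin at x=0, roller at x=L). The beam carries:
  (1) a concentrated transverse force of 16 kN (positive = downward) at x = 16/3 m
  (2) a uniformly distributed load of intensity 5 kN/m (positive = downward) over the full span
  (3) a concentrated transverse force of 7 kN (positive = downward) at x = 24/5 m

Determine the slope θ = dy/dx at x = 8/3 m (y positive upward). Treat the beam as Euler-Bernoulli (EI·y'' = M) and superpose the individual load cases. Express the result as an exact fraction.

θ(8/3) = -10346/10546875 rad

Load 1 — point force P=16 kN at a=16/3 m (b=L-a=8/3):
  θ_1 = -Pb(L²-b²-3x²)/(6LEI)  [x≤a] = -16·(8/3)·(8²-(8/3)²-3·(8/3)²)/(6·8·100000) = -16/50625 rad
Load 2 — uniform load w=5 kN/m over full span:
  θ_2 = -w(L³-6Lx²+4x³)/(24EI) = -5·(8³-6·8·(8/3)²+4·(8/3)³)/(24·100000) = -26/50625 rad
Load 3 — point force P=7 kN at a=24/5 m (b=L-a=16/5):
  θ_3 = -Pb(L²-b²-3x²)/(6LEI)  [x≤a] = -7·(16/5)·(8²-(16/5)²-3·(8/3)²)/(6·8·100000) = -532/3515625 rad
Superposition: θ = Σ θ_i = -10346/10546875 rad ≈ -0.000981 rad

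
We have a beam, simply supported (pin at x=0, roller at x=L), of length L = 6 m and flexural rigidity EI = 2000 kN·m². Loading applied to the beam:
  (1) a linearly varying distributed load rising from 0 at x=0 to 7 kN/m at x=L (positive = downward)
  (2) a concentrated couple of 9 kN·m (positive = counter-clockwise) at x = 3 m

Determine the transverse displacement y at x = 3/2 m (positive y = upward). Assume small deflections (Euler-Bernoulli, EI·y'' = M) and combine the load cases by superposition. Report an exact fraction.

Load 1 — triangular load w₀=7 kN/m (0→w₀ over full span):
  y_1 = -w₀x(7L⁴-10L²x²+3x⁴)/(360LEI) = -7·(3/2)·(7·6⁴-10·6²·(3/2)²+3·(3/2)⁴)/(360·6·2000) = -20601/1024000 m
Load 2 — applied couple M₀=9 kN·m at a=3 m (b=L-a=3):
  y_2 = (M₀x³/(6L)+C₁x)/EI  [x≤a] with C₁=M₀(3b²-L²)/(6L)=-9/4 = (9·(3/2)³/(6·6)+(-9/4)·(3/2))/2000 = -81/64000 m
Superposition: y = Σ y_i = -21897/1024000 m ≈ -0.021384 m

y(3/2) = -21897/1024000 m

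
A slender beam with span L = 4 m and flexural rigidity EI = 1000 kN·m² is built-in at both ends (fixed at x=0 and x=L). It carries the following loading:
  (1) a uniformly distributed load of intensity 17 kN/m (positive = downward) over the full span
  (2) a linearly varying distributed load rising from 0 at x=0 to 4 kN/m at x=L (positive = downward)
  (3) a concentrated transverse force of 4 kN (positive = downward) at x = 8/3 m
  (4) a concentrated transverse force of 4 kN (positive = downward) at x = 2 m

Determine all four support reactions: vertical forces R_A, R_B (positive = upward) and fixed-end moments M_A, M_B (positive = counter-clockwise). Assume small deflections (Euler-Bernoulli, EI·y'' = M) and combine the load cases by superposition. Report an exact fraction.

R_A = 5324/135 kN, M_A = 3778/135 kN·m, R_B = 6016/135 kN, M_B = -4082/135 kN·m

Load 1 — uniform load w=17 kN/m over full span:
  R_A = wL/2 = 17·4/2 = 34 kN
  M_A = wL²/12 = 17·4²/12 = 68/3 kN·m
  R_B = wL/2 = 17·4/2 = 34 kN
  M_B = -wL²/12 = -17·4²/12 = -68/3 kN·m
Load 2 — triangular load w₀=4 kN/m (0→w₀ over full span):
  R_A = 3w₀L/20 = 3·4·4/20 = 12/5 kN
  M_A = w₀L²/30 = 4·4²/30 = 32/15 kN·m
  R_B = 7w₀L/20 = 7·4·4/20 = 28/5 kN
  M_B = -w₀L²/20 = -4·4²/20 = -16/5 kN·m
Load 3 — point force P=4 kN at a=8/3 m (b=L-a=4/3):
  R_A = Pb²(3a+b)/L³ = 4·(4/3)²·(3·(8/3)+(4/3))/4³ = 28/27 kN
  M_A = Pab²/L² = 4·(8/3)·(4/3)²/4² = 32/27 kN·m
  R_B = Pa²(a+3b)/L³ = 4·(8/3)²·((8/3)+3·(4/3))/4³ = 80/27 kN
  M_B = -Pa²b/L² = -4·(8/3)²·(4/3)/4² = -64/27 kN·m
Load 4 — point force P=4 kN at a=2 m (b=L-a=2):
  R_A = Pb²(3a+b)/L³ = 4·2²·(3·2+2)/4³ = 2 kN
  M_A = Pab²/L² = 4·2·2²/4² = 2 kN·m
  R_B = Pa²(a+3b)/L³ = 4·2²·(2+3·2)/4³ = 2 kN
  M_B = -Pa²b/L² = -4·2²·2/4² = -2 kN·m
Superposition: R_A = 5324/135 kN, M_A = 3778/135 kN·m, R_B = 6016/135 kN, M_B = -4082/135 kN·m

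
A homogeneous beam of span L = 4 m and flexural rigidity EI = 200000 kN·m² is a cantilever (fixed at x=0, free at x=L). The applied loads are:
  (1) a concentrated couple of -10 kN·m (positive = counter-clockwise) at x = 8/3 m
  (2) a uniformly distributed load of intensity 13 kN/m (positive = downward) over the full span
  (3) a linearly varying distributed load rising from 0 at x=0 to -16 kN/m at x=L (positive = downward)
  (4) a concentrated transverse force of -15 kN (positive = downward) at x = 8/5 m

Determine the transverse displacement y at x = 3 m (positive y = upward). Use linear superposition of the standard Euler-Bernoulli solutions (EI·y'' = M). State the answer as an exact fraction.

Load 1 — applied couple M₀=-10 kN·m at a=8/3 m (b=L-a=4/3):
  y_1 = M₀a(2x-a)/(2EI)  [x>a] = (-10)·(8/3)·(2·3-(8/3))/(2·200000) = -1/4500 m
Load 2 — uniform load w=13 kN/m over full span:
  y_2 = -wx²(x²-4Lx+6L²)/(24EI) = -13·3²·(3²-4·4·3+6·4²)/(24·200000) = -2223/1600000 m
Load 3 — triangular load w₀=-16 kN/m (0→w₀ over full span):
  y_3 = (w₀Lx³/12-w₀L²x²/6-w₀x⁵/(120L))/EI = ((-16)·4·3³/12-(-16)·4²·3²/6-(-16)·3⁵/(120·4))/200000 = 2481/2000000 m
Load 4 — point force P=-15 kN at a=8/5 m (b=L-a=12/5):
  y_4 = -Pa²(3x-a)/(6EI)  [x>a] = -(-15)·(8/5)²·(3·3-(8/5))/(6·200000) = 37/156250 m
Superposition: y = Σ y_i = -48347/360000000 m ≈ -0.000134 m

y(3) = -48347/360000000 m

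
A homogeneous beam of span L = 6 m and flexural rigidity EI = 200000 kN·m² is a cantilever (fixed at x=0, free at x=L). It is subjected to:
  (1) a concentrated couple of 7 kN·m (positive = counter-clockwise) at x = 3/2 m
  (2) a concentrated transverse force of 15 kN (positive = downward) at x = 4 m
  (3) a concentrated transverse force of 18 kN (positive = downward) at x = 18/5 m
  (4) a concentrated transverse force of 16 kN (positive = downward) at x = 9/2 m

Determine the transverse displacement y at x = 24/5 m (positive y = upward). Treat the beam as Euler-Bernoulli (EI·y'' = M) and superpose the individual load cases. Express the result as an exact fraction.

y(24/5) = -1327979/200000000 m

Load 1 — applied couple M₀=7 kN·m at a=3/2 m (b=L-a=9/2):
  y_1 = M₀a(2x-a)/(2EI)  [x>a] = 7·(3/2)·(2·(24/5)-(3/2))/(2·200000) = 1701/8000000 m
Load 2 — point force P=15 kN at a=4 m (b=L-a=2):
  y_2 = -Pa²(3x-a)/(6EI)  [x>a] = -15·4²·(3·(24/5)-4)/(6·200000) = -13/6250 m
Load 3 — point force P=18 kN at a=18/5 m (b=L-a=12/5):
  y_3 = -Pa²(3x-a)/(6EI)  [x>a] = -18·(18/5)²·(3·(24/5)-(18/5))/(6·200000) = -6561/3125000 m
Load 4 — point force P=16 kN at a=9/2 m (b=L-a=3/2):
  y_4 = -Pa²(3x-a)/(6EI)  [x>a] = -16·(9/2)²·(3·(24/5)-(9/2))/(6·200000) = -2673/1000000 m
Superposition: y = Σ y_i = -1327979/200000000 m ≈ -0.006640 m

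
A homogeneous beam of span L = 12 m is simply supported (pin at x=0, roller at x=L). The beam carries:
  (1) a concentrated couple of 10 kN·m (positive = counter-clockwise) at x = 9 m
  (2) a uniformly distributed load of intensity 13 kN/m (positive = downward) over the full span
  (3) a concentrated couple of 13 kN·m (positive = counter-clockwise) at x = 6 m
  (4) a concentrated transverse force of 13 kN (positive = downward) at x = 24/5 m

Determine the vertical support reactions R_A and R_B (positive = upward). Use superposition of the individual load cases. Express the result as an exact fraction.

R_A = 5263/60 kN, R_B = 4877/60 kN

Load 1 — applied couple M₀=10 kN·m at a=9 m (b=L-a=3):
  R_A = M₀/L = 10/12 = 5/6 kN
  R_B = -M₀/L = -10/12 = -5/6 kN
Load 2 — uniform load w=13 kN/m over full span:
  R_A = wL/2 = 13·12/2 = 78 kN
  R_B = wL/2 = 13·12/2 = 78 kN
Load 3 — applied couple M₀=13 kN·m at a=6 m (b=L-a=6):
  R_A = M₀/L = 13/12 kN
  R_B = -M₀/L = -13/12 kN
Load 4 — point force P=13 kN at a=24/5 m (b=L-a=36/5):
  R_A = Pb/L = 13·(36/5)/12 = 39/5 kN
  R_B = Pa/L = 13·(24/5)/12 = 26/5 kN
Superposition: R_A = 5263/60 kN, R_B = 4877/60 kN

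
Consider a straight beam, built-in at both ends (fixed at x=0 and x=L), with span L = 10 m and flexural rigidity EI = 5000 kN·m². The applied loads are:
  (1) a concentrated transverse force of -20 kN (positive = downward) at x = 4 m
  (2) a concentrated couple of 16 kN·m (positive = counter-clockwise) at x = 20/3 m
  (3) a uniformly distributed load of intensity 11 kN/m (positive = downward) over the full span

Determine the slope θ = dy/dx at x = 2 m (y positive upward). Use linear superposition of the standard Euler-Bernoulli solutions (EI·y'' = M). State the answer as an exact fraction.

θ(2) = -196/15625 rad

Load 1 — point force P=-20 kN at a=4 m (b=L-a=6):
  θ_1 = -Pb²x(2aL-(3a+b)x)/(2L³EI)  [x≤a] = -(-20)·6²·2·(2·4·10-(3·4+6)·2)/(2·10³·5000) = 99/15625 rad
Load 2 — applied couple M₀=16 kN·m at a=20/3 m (b=L-a=10/3):
  θ_2 = (R_Ax²/2 - M_Ax)/EI  [x≤a] with R_A=32/15, M_A=16/3 = ((32/15)·2²/2 - (16/3)·2)/5000 = -4/3125 rad
Load 3 — uniform load w=11 kN/m over full span:
  θ_3 = -wx(L-x)(L-2x)/(12EI) = -11·2·(10-2)·(10-2·2)/(12·5000) = -11/625 rad
Superposition: θ = Σ θ_i = -196/15625 rad ≈ -0.012544 rad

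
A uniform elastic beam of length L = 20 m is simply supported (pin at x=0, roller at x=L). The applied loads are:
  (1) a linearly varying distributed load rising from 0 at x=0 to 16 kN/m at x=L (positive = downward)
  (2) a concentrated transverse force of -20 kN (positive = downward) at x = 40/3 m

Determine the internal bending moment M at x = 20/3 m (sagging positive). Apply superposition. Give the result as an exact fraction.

Load 1 — triangular load w₀=16 kN/m (0→w₀ over full span):
  M_1 = w₀Lx/6 - w₀x³/(6L) = 16·20·(20/3)/6 - 16·(20/3)³/(6·20) = 25600/81 kN·m
Load 2 — point force P=-20 kN at a=40/3 m (b=L-a=20/3):
  M_2 = Pbx/L  [x≤a] = (-20)·(20/3)·(20/3)/20 = -400/9 kN·m
Superposition: M = Σ M_i = 22000/81 kN·m ≈ 271.604938 kN·m

M(20/3) = 22000/81 kN·m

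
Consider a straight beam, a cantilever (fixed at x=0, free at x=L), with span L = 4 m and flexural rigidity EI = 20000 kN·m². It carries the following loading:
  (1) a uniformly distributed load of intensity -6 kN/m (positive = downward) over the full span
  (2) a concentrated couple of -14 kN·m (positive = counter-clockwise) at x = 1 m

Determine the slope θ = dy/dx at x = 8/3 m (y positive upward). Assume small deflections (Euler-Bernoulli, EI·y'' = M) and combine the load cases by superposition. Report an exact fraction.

Load 1 — uniform load w=-6 kN/m over full span:
  θ_1 = -wx(x²-3Lx+3L²)/(6EI) = -(-6)·(8/3)·((8/3)²-3·4·(8/3)+3·4²)/(6·20000) = 52/16875 rad
Load 2 — applied couple M₀=-14 kN·m at a=1 m (b=L-a=3):
  θ_2 = M₀a/EI  [x>a] = (-14)·1/20000 = -7/10000 rad
Superposition: θ = Σ θ_i = 643/270000 rad ≈ 0.002381 rad

θ(8/3) = 643/270000 rad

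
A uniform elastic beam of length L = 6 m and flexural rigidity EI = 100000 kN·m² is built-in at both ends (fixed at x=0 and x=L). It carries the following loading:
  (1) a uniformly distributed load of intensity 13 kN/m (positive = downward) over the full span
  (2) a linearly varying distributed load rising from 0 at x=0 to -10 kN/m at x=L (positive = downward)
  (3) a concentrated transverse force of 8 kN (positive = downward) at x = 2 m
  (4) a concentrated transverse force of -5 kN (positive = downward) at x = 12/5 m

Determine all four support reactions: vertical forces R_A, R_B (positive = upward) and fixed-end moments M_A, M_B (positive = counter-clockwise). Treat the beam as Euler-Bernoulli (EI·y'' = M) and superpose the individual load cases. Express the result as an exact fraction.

R_A = 22063/675 kN, M_A = 6703/225 kN·m, R_B = 12362/675 kN, M_B = -4877/225 kN·m

Load 1 — uniform load w=13 kN/m over full span:
  R_A = wL/2 = 13·6/2 = 39 kN
  M_A = wL²/12 = 13·6²/12 = 39 kN·m
  R_B = wL/2 = 13·6/2 = 39 kN
  M_B = -wL²/12 = -13·6²/12 = -39 kN·m
Load 2 — triangular load w₀=-10 kN/m (0→w₀ over full span):
  R_A = 3w₀L/20 = 3·(-10)·6/20 = -9 kN
  M_A = w₀L²/30 = (-10)·6²/30 = -12 kN·m
  R_B = 7w₀L/20 = 7·(-10)·6/20 = -21 kN
  M_B = -w₀L²/20 = -(-10)·6²/20 = 18 kN·m
Load 3 — point force P=8 kN at a=2 m (b=L-a=4):
  R_A = Pb²(3a+b)/L³ = 8·4²·(3·2+4)/6³ = 160/27 kN
  M_A = Pab²/L² = 8·2·4²/6² = 64/9 kN·m
  R_B = Pa²(a+3b)/L³ = 8·2²·(2+3·4)/6³ = 56/27 kN
  M_B = -Pa²b/L² = -8·2²·4/6² = -32/9 kN·m
Load 4 — point force P=-5 kN at a=12/5 m (b=L-a=18/5):
  R_A = Pb²(3a+b)/L³ = (-5)·(18/5)²·(3·(12/5)+(18/5))/6³ = -81/25 kN
  M_A = Pab²/L² = (-5)·(12/5)·(18/5)²/6² = -108/25 kN·m
  R_B = Pa²(a+3b)/L³ = (-5)·(12/5)²·((12/5)+3·(18/5))/6³ = -44/25 kN
  M_B = -Pa²b/L² = -(-5)·(12/5)²·(18/5)/6² = 72/25 kN·m
Superposition: R_A = 22063/675 kN, M_A = 6703/225 kN·m, R_B = 12362/675 kN, M_B = -4877/225 kN·m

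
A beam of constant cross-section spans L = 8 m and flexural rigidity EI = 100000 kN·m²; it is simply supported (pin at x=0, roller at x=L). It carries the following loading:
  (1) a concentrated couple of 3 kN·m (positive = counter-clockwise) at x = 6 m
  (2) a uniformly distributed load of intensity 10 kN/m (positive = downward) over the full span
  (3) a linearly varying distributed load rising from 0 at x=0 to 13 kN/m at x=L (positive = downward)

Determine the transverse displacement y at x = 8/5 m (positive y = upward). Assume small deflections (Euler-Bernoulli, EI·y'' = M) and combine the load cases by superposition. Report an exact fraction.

y(8/5) = -12119203/2343750000 m

Load 1 — applied couple M₀=3 kN·m at a=6 m (b=L-a=2):
  y_1 = (M₀x³/(6L)+C₁x)/EI  [x≤a] with C₁=M₀(3b²-L²)/(6L)=-13/4 = (3·(8/5)³/(6·8)+(-13/4)·(8/5))/100000 = -309/6250000 m
Load 2 — uniform load w=10 kN/m over full span:
  y_2 = -wx(L³-2Lx²+x³)/(24EI) = -10·(8/5)·(8³-2·8·(8/5)²+(8/5)³)/(24·100000) = -3712/1171875 m
Load 3 — triangular load w₀=13 kN/m (0→w₀ over full span):
  y_3 = -w₀x(7L⁴-10L²x²+3x⁴)/(360LEI) = -13·(8/5)·(7·8⁴-10·8²·(8/5)²+3·(8/5)⁴)/(360·8·100000) = -286208/146484375 m
Superposition: y = Σ y_i = -12119203/2343750000 m ≈ -0.005171 m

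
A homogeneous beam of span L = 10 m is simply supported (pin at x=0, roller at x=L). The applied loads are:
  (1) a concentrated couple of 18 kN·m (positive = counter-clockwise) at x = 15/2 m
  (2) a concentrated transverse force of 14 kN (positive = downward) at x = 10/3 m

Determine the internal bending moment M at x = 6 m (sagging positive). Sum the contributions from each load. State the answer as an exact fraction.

Load 1 — applied couple M₀=18 kN·m at a=15/2 m (b=L-a=5/2):
  M_1 = M₀x/L  [x≤a] = 18·6/10 = 54/5 kN·m
Load 2 — point force P=14 kN at a=10/3 m (b=L-a=20/3):
  M_2 = Pa(L-x)/L  [x>a] = 14·(10/3)·(10-6)/10 = 56/3 kN·m
Superposition: M = Σ M_i = 442/15 kN·m ≈ 29.466667 kN·m

M(6) = 442/15 kN·m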